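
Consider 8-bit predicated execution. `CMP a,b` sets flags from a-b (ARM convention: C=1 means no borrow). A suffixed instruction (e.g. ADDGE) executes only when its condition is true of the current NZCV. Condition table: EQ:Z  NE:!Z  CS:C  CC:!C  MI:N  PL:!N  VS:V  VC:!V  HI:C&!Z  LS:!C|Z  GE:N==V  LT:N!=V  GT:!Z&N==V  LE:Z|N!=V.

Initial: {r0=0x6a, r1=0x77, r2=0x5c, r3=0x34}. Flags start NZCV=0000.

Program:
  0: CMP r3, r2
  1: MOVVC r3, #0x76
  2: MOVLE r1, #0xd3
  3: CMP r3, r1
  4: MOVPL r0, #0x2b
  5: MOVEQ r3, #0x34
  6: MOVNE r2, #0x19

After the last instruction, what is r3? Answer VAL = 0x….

VAL = 0x76

[0] flags=1000 → (cmp)
[1] flags=1000 VC?T → r3=0x76
[2] flags=1000 LE?T → r1=0xd3
[3] flags=1001 → (cmp)
[4] flags=1001 PL?F → skip
[5] flags=1001 EQ?F → skip
[6] flags=1001 NE?T → r2=0x19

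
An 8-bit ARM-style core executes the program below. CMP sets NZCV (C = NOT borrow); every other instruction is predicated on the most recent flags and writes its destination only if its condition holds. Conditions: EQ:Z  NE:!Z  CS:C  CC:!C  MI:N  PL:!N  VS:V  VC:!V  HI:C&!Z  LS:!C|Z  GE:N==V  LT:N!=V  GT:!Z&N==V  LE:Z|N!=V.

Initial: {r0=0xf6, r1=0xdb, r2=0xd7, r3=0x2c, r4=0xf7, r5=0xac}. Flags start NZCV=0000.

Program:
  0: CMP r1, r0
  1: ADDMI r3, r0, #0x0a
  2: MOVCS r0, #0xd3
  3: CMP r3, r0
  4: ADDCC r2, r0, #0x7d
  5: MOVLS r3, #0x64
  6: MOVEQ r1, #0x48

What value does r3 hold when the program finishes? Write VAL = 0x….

[0] flags=1000 → (cmp)
[1] flags=1000 MI?T → r3=0x00
[2] flags=1000 CS?F → skip
[3] flags=0000 → (cmp)
[4] flags=0000 CC?T → r2=0x73
[5] flags=0000 LS?T → r3=0x64
[6] flags=0000 EQ?F → skip

VAL = 0x64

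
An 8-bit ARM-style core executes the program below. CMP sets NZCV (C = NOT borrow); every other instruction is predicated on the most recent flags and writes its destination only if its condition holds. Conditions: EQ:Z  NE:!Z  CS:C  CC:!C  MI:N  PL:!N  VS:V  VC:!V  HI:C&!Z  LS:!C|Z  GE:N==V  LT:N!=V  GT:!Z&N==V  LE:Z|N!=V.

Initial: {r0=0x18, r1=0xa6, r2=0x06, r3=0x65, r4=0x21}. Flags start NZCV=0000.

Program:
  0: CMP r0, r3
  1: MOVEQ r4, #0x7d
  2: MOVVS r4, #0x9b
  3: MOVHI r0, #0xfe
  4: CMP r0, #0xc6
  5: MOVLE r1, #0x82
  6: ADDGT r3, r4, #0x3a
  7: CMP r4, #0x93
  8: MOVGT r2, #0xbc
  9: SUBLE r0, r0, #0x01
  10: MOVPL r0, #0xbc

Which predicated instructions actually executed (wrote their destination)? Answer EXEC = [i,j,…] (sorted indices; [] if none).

0: ✓ CMP  NZCV=1000
1: · MOVEQ
2: · MOVVS
3: · MOVHI
4: ✓ CMP  NZCV=0000
5: · MOVLE
6: ✓ ADDGT  r3←0x5b
7: ✓ CMP  NZCV=1001
8: ✓ MOVGT  r2←0xbc
9: · SUBLE
10: · MOVPL

EXEC = [6,8]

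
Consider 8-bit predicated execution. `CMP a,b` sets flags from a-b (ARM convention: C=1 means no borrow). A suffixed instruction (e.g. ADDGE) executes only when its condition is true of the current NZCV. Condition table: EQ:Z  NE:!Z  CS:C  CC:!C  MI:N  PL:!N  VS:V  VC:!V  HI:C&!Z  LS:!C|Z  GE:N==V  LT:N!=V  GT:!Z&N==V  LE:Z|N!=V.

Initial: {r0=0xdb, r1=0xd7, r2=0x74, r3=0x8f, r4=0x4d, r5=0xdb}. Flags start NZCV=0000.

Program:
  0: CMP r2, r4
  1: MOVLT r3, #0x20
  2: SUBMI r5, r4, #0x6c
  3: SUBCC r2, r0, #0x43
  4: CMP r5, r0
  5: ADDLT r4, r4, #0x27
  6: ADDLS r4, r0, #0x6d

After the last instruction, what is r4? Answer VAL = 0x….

[0] flags=0010 → (cmp)
[1] flags=0010 LT?F → skip
[2] flags=0010 MI?F → skip
[3] flags=0010 CC?F → skip
[4] flags=0110 → (cmp)
[5] flags=0110 LT?F → skip
[6] flags=0110 LS?T → r4=0x48

VAL = 0x48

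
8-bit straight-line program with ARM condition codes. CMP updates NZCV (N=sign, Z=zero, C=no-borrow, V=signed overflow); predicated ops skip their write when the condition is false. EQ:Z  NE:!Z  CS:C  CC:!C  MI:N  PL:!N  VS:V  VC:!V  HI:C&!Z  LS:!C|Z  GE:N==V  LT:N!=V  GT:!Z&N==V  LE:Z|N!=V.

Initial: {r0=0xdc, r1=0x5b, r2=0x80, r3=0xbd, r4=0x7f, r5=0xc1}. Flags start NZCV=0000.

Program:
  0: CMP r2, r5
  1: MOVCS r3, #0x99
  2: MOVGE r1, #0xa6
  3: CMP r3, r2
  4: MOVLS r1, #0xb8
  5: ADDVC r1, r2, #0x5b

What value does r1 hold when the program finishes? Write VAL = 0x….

[0] flags=1000 → (cmp)
[1] flags=1000 CS?F → skip
[2] flags=1000 GE?F → skip
[3] flags=0010 → (cmp)
[4] flags=0010 LS?F → skip
[5] flags=0010 VC?T → r1=0xdb

VAL = 0xdb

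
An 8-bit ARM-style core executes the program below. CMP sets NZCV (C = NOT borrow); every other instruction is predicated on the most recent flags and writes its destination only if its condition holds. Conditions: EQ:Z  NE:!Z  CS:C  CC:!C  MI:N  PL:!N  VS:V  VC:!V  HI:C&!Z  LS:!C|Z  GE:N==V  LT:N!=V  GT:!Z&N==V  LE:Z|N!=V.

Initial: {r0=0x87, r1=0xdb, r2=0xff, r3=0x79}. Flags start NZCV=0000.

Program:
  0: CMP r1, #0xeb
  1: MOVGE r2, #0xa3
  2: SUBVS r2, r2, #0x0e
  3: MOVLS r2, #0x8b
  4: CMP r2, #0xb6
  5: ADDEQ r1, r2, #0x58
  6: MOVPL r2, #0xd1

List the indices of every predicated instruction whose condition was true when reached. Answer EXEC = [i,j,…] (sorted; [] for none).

EXEC = [3]

0: ✓ CMP  NZCV=1000
1: · MOVGE
2: · SUBVS
3: ✓ MOVLS  r2←0x8b
4: ✓ CMP  NZCV=1000
5: · ADDEQ
6: · MOVPL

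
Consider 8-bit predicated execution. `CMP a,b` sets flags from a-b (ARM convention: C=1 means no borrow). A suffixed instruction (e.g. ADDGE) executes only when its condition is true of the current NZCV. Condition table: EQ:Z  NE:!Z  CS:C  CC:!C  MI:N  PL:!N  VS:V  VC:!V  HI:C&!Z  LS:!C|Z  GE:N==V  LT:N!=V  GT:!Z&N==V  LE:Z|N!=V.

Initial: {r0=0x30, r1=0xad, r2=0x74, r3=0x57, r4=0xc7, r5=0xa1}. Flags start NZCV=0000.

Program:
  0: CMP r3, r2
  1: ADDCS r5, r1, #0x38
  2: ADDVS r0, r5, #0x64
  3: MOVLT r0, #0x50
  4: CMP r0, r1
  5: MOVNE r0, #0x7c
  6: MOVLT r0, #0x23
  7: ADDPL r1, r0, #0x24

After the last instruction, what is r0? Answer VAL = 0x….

VAL = 0x7c

0: ✓ CMP  NZCV=1000
1: · ADDCS
2: · ADDVS
3: ✓ MOVLT  r0←0x50
4: ✓ CMP  NZCV=1001
5: ✓ MOVNE  r0←0x7c
6: · MOVLT
7: · ADDPL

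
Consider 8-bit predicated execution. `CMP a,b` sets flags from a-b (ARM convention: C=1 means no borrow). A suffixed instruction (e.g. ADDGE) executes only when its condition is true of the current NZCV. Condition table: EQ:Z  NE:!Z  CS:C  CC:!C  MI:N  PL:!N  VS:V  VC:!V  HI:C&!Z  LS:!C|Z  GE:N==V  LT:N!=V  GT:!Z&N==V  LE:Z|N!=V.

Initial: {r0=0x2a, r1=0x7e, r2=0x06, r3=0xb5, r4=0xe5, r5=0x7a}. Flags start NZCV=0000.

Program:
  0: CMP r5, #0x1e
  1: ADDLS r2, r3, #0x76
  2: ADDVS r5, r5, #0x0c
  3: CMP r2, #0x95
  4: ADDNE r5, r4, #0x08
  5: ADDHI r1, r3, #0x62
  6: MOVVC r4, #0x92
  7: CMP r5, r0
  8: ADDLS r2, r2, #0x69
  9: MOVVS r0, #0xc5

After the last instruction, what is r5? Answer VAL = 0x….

0: ✓ CMP  NZCV=0010
1: · ADDLS
2: · ADDVS
3: ✓ CMP  NZCV=0000
4: ✓ ADDNE  r5←0xed
5: · ADDHI
6: ✓ MOVVC  r4←0x92
7: ✓ CMP  NZCV=1010
8: · ADDLS
9: · MOVVS

VAL = 0xed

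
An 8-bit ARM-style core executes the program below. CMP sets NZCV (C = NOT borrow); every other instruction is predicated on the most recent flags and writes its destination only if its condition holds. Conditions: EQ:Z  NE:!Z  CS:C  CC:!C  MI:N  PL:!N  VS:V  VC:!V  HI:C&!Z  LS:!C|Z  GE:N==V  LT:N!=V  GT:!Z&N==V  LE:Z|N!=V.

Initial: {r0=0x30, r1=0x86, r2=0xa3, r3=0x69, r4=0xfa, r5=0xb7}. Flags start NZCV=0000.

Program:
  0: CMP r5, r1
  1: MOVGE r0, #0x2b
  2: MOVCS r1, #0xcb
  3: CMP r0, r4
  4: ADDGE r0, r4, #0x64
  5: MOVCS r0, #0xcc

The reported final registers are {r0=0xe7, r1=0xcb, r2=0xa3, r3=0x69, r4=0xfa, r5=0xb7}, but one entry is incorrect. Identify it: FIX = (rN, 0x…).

FIX = (r0, 0x5e)

[0] flags=0010 → (cmp)
[1] flags=0010 GE?T → r0=0x2b
[2] flags=0010 CS?T → r1=0xcb
[3] flags=0000 → (cmp)
[4] flags=0000 GE?T → r0=0x5e
[5] flags=0000 CS?F → skip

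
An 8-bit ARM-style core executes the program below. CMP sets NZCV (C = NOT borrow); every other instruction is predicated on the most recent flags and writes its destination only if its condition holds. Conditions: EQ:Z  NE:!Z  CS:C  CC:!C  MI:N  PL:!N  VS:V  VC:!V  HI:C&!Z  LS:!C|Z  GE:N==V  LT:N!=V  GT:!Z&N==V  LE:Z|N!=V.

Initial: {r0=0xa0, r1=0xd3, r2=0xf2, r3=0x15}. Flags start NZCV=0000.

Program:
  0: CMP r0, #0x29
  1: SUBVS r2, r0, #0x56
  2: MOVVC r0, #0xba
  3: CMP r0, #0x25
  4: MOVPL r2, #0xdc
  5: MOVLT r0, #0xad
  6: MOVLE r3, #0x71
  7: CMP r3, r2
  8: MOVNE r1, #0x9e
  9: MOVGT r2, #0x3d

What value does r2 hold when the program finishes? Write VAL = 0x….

0: ✓ CMP  NZCV=0011
1: ✓ SUBVS  r2←0x4a
2: · MOVVC
3: ✓ CMP  NZCV=0011
4: ✓ MOVPL  r2←0xdc
5: ✓ MOVLT  r0←0xad
6: ✓ MOVLE  r3←0x71
7: ✓ CMP  NZCV=1001
8: ✓ MOVNE  r1←0x9e
9: ✓ MOVGT  r2←0x3d

VAL = 0x3d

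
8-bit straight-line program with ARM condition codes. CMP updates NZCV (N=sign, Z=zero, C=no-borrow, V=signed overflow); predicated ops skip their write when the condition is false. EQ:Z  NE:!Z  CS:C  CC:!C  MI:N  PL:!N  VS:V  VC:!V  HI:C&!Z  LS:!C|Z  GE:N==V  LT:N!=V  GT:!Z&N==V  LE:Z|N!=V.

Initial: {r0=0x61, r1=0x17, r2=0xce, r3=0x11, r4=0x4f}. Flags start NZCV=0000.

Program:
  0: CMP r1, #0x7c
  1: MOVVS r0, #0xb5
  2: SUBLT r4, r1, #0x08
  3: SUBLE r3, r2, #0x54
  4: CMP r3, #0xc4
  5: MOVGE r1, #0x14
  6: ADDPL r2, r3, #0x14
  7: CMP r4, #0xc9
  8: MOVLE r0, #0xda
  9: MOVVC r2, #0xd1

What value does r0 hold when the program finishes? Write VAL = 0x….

0: ✓ CMP  NZCV=1000
1: · MOVVS
2: ✓ SUBLT  r4←0x0f
3: ✓ SUBLE  r3←0x7a
4: ✓ CMP  NZCV=1001
5: ✓ MOVGE  r1←0x14
6: · ADDPL
7: ✓ CMP  NZCV=0000
8: · MOVLE
9: ✓ MOVVC  r2←0xd1

VAL = 0x61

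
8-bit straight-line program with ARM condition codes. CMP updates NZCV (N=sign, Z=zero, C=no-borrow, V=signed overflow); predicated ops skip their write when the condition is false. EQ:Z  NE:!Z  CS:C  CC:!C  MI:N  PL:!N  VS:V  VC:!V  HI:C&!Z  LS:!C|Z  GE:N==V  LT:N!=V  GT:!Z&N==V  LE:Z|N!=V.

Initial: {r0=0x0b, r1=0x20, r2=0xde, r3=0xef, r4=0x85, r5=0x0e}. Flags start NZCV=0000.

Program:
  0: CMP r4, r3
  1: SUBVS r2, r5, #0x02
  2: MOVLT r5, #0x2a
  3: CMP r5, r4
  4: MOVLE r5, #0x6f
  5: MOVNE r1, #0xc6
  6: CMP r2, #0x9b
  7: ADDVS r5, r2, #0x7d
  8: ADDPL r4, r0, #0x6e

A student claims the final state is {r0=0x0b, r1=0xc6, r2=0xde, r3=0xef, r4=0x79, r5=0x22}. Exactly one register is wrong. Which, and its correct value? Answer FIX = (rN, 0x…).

0: ✓ CMP  NZCV=1000
1: · SUBVS
2: ✓ MOVLT  r5←0x2a
3: ✓ CMP  NZCV=1001
4: · MOVLE
5: ✓ MOVNE  r1←0xc6
6: ✓ CMP  NZCV=0010
7: · ADDVS
8: ✓ ADDPL  r4←0x79

FIX = (r5, 0x2a)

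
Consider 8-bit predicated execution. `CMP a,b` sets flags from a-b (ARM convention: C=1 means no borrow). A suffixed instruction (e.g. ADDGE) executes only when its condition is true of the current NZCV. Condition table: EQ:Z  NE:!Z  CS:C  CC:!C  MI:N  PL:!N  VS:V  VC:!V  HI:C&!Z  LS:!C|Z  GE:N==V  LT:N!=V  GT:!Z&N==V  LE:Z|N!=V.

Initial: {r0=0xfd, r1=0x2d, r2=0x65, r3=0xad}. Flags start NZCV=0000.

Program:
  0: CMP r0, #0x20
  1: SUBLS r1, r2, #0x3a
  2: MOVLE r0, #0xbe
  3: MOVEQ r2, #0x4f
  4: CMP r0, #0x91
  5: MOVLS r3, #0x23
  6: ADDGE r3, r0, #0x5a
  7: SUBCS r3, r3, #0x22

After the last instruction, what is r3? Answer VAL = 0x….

0: ✓ CMP  NZCV=1010
1: · SUBLS
2: ✓ MOVLE  r0←0xbe
3: · MOVEQ
4: ✓ CMP  NZCV=0010
5: · MOVLS
6: ✓ ADDGE  r3←0x18
7: ✓ SUBCS  r3←0xf6

VAL = 0xf6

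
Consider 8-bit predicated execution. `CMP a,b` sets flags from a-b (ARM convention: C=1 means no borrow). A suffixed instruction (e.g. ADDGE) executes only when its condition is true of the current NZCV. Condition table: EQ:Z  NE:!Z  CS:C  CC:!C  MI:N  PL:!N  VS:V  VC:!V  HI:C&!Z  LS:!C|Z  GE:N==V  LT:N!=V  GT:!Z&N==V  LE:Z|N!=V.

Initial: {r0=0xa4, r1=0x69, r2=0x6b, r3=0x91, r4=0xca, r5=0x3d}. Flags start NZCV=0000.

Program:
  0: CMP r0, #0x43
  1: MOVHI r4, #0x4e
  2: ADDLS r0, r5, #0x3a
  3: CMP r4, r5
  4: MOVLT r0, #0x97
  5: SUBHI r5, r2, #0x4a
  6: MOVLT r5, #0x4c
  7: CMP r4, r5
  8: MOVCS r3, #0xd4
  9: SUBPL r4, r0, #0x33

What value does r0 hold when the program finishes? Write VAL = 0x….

VAL = 0xa4

0: ✓ CMP  NZCV=0011
1: ✓ MOVHI  r4←0x4e
2: · ADDLS
3: ✓ CMP  NZCV=0010
4: · MOVLT
5: ✓ SUBHI  r5←0x21
6: · MOVLT
7: ✓ CMP  NZCV=0010
8: ✓ MOVCS  r3←0xd4
9: ✓ SUBPL  r4←0x71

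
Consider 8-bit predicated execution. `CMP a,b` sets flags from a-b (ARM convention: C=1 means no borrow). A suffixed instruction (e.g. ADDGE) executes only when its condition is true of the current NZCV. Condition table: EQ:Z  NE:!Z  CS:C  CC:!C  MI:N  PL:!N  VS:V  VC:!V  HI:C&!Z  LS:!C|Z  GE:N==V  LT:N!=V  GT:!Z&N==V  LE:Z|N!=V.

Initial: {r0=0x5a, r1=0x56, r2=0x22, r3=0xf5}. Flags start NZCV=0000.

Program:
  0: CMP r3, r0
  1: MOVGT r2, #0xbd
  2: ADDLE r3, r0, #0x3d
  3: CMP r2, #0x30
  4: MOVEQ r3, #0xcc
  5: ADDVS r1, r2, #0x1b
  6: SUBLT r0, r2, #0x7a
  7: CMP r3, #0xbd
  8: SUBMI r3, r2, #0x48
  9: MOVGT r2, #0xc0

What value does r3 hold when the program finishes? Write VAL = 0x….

VAL = 0xda

[0] flags=1010 → (cmp)
[1] flags=1010 GT?F → skip
[2] flags=1010 LE?T → r3=0x97
[3] flags=1000 → (cmp)
[4] flags=1000 EQ?F → skip
[5] flags=1000 VS?F → skip
[6] flags=1000 LT?T → r0=0xa8
[7] flags=1000 → (cmp)
[8] flags=1000 MI?T → r3=0xda
[9] flags=1000 GT?F → skip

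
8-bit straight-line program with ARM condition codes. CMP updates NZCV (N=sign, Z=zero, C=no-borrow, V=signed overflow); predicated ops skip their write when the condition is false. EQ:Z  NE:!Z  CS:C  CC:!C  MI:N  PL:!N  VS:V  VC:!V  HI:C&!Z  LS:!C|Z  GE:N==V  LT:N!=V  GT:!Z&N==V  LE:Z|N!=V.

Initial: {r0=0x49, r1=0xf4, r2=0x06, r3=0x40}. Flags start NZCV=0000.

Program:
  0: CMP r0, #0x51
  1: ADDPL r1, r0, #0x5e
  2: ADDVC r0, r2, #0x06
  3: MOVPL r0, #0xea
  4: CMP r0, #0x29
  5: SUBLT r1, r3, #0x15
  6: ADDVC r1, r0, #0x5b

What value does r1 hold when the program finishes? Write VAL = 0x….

VAL = 0x67

[0] flags=1000 → (cmp)
[1] flags=1000 PL?F → skip
[2] flags=1000 VC?T → r0=0x0c
[3] flags=1000 PL?F → skip
[4] flags=1000 → (cmp)
[5] flags=1000 LT?T → r1=0x2b
[6] flags=1000 VC?T → r1=0x67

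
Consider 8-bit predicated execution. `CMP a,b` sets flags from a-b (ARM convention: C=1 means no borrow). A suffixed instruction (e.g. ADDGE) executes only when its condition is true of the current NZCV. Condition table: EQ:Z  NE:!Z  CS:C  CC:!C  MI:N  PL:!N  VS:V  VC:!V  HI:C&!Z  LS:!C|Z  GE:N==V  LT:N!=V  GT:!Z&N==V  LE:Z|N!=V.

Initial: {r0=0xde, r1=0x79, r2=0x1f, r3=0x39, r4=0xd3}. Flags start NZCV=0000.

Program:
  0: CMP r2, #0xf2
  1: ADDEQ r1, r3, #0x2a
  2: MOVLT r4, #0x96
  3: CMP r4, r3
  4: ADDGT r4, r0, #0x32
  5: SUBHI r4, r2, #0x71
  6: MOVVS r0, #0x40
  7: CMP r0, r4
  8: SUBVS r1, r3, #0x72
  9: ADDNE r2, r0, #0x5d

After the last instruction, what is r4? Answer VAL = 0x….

0: ✓ CMP  NZCV=0000
1: · ADDEQ
2: · MOVLT
3: ✓ CMP  NZCV=1010
4: · ADDGT
5: ✓ SUBHI  r4←0xae
6: · MOVVS
7: ✓ CMP  NZCV=0010
8: · SUBVS
9: ✓ ADDNE  r2←0x3b

VAL = 0xae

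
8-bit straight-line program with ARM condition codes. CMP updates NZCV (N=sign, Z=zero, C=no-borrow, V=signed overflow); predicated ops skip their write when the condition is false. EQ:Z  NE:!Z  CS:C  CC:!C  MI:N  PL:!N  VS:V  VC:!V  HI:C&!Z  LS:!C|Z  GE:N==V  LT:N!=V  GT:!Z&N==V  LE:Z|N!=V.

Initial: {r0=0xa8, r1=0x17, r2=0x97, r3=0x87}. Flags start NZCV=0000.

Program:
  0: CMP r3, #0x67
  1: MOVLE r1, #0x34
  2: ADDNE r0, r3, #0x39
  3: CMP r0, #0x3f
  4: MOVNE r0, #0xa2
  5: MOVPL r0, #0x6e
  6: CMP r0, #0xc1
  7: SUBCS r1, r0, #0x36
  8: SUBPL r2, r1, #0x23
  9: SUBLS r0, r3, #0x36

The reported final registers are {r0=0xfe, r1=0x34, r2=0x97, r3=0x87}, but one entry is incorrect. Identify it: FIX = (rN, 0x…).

0: ✓ CMP  NZCV=0011
1: ✓ MOVLE  r1←0x34
2: ✓ ADDNE  r0←0xc0
3: ✓ CMP  NZCV=1010
4: ✓ MOVNE  r0←0xa2
5: · MOVPL
6: ✓ CMP  NZCV=1000
7: · SUBCS
8: · SUBPL
9: ✓ SUBLS  r0←0x51

FIX = (r0, 0x51)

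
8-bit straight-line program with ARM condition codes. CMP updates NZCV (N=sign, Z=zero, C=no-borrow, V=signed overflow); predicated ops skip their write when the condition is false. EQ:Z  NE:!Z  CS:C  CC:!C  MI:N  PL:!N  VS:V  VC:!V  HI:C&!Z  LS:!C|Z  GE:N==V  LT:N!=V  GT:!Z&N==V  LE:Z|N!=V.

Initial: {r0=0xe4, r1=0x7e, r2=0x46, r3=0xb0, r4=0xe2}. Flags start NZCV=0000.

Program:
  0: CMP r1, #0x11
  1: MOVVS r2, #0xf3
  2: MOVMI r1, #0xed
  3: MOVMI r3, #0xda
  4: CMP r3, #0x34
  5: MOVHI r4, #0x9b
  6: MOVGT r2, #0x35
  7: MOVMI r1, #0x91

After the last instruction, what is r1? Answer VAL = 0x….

[0] flags=0010 → (cmp)
[1] flags=0010 VS?F → skip
[2] flags=0010 MI?F → skip
[3] flags=0010 MI?F → skip
[4] flags=0011 → (cmp)
[5] flags=0011 HI?T → r4=0x9b
[6] flags=0011 GT?F → skip
[7] flags=0011 MI?F → skip

VAL = 0x7e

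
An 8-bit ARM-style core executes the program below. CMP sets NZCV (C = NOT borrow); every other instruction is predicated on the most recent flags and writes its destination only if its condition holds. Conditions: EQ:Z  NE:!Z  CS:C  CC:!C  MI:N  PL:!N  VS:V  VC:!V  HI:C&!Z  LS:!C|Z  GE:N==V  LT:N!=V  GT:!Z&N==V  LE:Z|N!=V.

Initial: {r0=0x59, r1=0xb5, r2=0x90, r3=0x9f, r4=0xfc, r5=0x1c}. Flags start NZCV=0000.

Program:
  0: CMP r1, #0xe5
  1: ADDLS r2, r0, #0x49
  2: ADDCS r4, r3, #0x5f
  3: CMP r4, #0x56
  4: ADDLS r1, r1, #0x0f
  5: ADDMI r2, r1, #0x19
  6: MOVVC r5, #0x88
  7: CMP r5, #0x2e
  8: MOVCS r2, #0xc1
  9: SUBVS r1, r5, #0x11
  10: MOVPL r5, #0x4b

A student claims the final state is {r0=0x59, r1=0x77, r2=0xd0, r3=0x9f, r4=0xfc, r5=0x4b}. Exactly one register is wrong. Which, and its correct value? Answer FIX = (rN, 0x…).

FIX = (r2, 0xc1)

[0] flags=1000 → (cmp)
[1] flags=1000 LS?T → r2=0xa2
[2] flags=1000 CS?F → skip
[3] flags=1010 → (cmp)
[4] flags=1010 LS?F → skip
[5] flags=1010 MI?T → r2=0xce
[6] flags=1010 VC?T → r5=0x88
[7] flags=0011 → (cmp)
[8] flags=0011 CS?T → r2=0xc1
[9] flags=0011 VS?T → r1=0x77
[10] flags=0011 PL?T → r5=0x4b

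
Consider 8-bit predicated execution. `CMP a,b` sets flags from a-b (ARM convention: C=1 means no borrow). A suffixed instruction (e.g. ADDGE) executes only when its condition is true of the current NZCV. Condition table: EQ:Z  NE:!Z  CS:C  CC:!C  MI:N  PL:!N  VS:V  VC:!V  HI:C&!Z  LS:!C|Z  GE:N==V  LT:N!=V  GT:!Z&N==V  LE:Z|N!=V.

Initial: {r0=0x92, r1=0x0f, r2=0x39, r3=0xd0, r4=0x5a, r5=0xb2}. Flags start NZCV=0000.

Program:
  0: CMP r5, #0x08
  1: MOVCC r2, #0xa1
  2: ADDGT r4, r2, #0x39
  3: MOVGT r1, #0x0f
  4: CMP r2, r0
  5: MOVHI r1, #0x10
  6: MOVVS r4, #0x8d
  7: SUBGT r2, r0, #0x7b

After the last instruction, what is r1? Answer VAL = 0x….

0: ✓ CMP  NZCV=1010
1: · MOVCC
2: · ADDGT
3: · MOVGT
4: ✓ CMP  NZCV=1001
5: · MOVHI
6: ✓ MOVVS  r4←0x8d
7: ✓ SUBGT  r2←0x17

VAL = 0x0f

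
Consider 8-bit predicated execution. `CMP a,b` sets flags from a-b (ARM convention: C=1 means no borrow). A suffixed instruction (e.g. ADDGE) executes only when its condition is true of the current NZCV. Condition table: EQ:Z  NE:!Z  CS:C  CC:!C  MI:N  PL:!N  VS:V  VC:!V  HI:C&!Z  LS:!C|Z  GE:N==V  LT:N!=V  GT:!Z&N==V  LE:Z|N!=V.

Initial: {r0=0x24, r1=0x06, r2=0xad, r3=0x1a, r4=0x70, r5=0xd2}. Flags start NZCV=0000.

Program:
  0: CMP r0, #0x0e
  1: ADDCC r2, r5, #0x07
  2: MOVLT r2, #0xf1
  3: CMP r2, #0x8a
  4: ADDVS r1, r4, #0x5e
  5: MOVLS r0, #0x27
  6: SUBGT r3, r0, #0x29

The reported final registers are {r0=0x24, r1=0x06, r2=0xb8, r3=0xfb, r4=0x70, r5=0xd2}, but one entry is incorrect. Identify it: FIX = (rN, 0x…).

0: ✓ CMP  NZCV=0010
1: · ADDCC
2: · MOVLT
3: ✓ CMP  NZCV=0010
4: · ADDVS
5: · MOVLS
6: ✓ SUBGT  r3←0xfb

FIX = (r2, 0xad)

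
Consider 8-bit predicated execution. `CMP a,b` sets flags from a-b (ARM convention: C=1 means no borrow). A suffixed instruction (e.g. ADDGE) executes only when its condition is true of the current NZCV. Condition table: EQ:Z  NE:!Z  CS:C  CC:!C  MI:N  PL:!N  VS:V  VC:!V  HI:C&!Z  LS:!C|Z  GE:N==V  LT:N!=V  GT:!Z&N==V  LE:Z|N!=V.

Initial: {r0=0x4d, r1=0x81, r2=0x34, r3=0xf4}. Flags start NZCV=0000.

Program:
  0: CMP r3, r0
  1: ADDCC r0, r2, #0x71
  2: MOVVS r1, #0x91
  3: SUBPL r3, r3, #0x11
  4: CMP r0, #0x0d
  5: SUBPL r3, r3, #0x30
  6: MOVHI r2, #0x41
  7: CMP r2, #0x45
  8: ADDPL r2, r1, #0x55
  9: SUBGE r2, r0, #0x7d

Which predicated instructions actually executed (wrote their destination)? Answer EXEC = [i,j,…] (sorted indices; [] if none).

EXEC = [5,6]

[0] flags=1010 → (cmp)
[1] flags=1010 CC?F → skip
[2] flags=1010 VS?F → skip
[3] flags=1010 PL?F → skip
[4] flags=0010 → (cmp)
[5] flags=0010 PL?T → r3=0xc4
[6] flags=0010 HI?T → r2=0x41
[7] flags=1000 → (cmp)
[8] flags=1000 PL?F → skip
[9] flags=1000 GE?F → skip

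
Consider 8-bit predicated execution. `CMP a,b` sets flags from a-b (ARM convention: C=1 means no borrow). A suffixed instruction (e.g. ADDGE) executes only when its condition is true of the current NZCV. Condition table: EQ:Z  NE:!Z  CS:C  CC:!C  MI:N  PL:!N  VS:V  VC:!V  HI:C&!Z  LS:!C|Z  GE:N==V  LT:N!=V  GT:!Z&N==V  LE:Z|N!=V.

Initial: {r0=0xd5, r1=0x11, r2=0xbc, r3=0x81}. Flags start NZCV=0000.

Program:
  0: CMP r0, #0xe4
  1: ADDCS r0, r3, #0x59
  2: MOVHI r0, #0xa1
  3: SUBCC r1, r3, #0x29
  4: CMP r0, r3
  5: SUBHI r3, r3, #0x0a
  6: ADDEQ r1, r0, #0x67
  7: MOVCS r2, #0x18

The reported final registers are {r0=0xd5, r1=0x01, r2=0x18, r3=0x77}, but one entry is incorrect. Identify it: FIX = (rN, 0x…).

FIX = (r1, 0x58)

0: ✓ CMP  NZCV=1000
1: · ADDCS
2: · MOVHI
3: ✓ SUBCC  r1←0x58
4: ✓ CMP  NZCV=0010
5: ✓ SUBHI  r3←0x77
6: · ADDEQ
7: ✓ MOVCS  r2←0x18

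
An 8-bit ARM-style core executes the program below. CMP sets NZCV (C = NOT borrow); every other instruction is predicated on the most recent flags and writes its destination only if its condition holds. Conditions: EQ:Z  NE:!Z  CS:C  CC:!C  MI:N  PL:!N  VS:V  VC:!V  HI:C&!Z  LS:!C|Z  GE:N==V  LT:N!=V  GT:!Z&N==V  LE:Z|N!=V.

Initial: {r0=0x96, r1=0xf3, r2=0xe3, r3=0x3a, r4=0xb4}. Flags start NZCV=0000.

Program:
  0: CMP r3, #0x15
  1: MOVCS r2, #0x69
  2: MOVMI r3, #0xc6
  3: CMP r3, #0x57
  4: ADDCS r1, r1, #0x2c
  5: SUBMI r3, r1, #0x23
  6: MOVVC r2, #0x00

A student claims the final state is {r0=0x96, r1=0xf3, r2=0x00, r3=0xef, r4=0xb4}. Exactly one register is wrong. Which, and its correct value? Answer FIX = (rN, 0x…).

[0] flags=0010 → (cmp)
[1] flags=0010 CS?T → r2=0x69
[2] flags=0010 MI?F → skip
[3] flags=1000 → (cmp)
[4] flags=1000 CS?F → skip
[5] flags=1000 MI?T → r3=0xd0
[6] flags=1000 VC?T → r2=0x00

FIX = (r3, 0xd0)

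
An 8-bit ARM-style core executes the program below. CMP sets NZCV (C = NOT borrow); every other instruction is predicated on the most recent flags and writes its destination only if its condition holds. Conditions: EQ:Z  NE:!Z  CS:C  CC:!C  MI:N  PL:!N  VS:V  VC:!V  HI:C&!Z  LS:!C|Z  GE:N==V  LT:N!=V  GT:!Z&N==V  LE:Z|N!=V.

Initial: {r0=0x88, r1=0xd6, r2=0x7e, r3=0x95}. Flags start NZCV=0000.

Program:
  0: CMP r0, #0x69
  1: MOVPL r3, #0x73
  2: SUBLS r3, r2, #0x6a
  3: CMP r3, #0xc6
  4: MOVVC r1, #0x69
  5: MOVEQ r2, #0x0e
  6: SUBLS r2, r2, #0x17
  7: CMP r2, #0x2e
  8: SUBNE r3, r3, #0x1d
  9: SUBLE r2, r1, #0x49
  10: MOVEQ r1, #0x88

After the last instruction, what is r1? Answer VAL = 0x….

VAL = 0xd6

[0] flags=0011 → (cmp)
[1] flags=0011 PL?T → r3=0x73
[2] flags=0011 LS?F → skip
[3] flags=1001 → (cmp)
[4] flags=1001 VC?F → skip
[5] flags=1001 EQ?F → skip
[6] flags=1001 LS?T → r2=0x67
[7] flags=0010 → (cmp)
[8] flags=0010 NE?T → r3=0x56
[9] flags=0010 LE?F → skip
[10] flags=0010 EQ?F → skip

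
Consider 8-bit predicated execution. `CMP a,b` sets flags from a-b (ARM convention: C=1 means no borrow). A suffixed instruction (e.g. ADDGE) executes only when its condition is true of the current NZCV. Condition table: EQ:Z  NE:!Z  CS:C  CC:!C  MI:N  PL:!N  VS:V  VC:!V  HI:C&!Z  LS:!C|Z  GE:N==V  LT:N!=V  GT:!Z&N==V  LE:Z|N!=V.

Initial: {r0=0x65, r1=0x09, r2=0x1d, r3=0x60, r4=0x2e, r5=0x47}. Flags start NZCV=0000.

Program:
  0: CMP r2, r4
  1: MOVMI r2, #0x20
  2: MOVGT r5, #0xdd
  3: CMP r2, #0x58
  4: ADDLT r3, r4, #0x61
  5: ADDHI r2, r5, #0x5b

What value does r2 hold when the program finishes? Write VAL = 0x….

[0] flags=1000 → (cmp)
[1] flags=1000 MI?T → r2=0x20
[2] flags=1000 GT?F → skip
[3] flags=1000 → (cmp)
[4] flags=1000 LT?T → r3=0x8f
[5] flags=1000 HI?F → skip

VAL = 0x20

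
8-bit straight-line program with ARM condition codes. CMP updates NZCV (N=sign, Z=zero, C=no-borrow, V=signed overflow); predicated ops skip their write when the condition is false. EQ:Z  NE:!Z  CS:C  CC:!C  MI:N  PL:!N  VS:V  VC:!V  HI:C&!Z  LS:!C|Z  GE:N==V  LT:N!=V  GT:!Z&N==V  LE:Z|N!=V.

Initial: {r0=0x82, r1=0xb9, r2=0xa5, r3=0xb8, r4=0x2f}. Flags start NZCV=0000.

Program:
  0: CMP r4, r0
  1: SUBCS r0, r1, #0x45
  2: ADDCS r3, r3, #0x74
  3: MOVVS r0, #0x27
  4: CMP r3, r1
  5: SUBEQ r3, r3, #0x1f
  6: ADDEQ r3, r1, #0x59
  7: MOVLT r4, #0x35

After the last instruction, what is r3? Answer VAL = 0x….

[0] flags=1001 → (cmp)
[1] flags=1001 CS?F → skip
[2] flags=1001 CS?F → skip
[3] flags=1001 VS?T → r0=0x27
[4] flags=1000 → (cmp)
[5] flags=1000 EQ?F → skip
[6] flags=1000 EQ?F → skip
[7] flags=1000 LT?T → r4=0x35

VAL = 0xb8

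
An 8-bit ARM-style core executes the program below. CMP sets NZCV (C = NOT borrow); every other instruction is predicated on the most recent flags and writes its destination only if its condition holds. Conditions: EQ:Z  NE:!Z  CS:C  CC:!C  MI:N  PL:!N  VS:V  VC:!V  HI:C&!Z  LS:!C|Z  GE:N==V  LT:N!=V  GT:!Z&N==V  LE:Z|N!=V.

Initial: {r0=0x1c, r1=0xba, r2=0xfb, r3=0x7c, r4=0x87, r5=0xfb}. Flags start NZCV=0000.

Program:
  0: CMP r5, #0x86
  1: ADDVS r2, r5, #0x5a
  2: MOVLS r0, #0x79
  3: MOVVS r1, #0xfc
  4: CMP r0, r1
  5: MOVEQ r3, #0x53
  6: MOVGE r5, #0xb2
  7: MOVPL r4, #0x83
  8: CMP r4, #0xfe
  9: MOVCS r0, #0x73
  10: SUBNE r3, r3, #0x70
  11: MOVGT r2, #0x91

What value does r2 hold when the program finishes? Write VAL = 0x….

VAL = 0xfb

0: ✓ CMP  NZCV=0010
1: · ADDVS
2: · MOVLS
3: · MOVVS
4: ✓ CMP  NZCV=0000
5: · MOVEQ
6: ✓ MOVGE  r5←0xb2
7: ✓ MOVPL  r4←0x83
8: ✓ CMP  NZCV=1000
9: · MOVCS
10: ✓ SUBNE  r3←0x0c
11: · MOVGT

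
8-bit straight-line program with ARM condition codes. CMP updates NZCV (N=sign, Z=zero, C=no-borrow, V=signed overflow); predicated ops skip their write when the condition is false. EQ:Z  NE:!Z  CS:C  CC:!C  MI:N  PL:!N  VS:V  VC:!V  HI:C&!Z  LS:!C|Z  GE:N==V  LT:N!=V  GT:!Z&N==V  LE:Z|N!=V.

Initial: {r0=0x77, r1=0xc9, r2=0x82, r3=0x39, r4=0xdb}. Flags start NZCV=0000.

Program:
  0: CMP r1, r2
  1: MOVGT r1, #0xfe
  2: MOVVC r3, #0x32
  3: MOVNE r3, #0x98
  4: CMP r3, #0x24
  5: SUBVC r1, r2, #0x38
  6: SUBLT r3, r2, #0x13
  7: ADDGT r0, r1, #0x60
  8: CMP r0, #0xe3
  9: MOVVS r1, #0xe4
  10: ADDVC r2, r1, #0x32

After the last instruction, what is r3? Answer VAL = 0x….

VAL = 0x6f

[0] flags=0010 → (cmp)
[1] flags=0010 GT?T → r1=0xfe
[2] flags=0010 VC?T → r3=0x32
[3] flags=0010 NE?T → r3=0x98
[4] flags=0011 → (cmp)
[5] flags=0011 VC?F → skip
[6] flags=0011 LT?T → r3=0x6f
[7] flags=0011 GT?F → skip
[8] flags=1001 → (cmp)
[9] flags=1001 VS?T → r1=0xe4
[10] flags=1001 VC?F → skip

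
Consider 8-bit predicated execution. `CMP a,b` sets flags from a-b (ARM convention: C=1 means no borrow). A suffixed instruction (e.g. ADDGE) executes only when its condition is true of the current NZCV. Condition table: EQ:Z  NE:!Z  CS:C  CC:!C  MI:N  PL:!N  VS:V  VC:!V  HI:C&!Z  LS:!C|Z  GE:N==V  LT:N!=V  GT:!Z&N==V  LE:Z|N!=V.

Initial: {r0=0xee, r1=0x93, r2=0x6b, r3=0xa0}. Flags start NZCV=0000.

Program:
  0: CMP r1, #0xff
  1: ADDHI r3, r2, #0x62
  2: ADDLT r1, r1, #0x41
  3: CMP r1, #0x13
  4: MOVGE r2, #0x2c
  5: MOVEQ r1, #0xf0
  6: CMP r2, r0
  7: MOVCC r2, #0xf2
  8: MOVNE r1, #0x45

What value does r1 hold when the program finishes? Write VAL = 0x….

VAL = 0x45

0: ✓ CMP  NZCV=1000
1: · ADDHI
2: ✓ ADDLT  r1←0xd4
3: ✓ CMP  NZCV=1010
4: · MOVGE
5: · MOVEQ
6: ✓ CMP  NZCV=0000
7: ✓ MOVCC  r2←0xf2
8: ✓ MOVNE  r1←0x45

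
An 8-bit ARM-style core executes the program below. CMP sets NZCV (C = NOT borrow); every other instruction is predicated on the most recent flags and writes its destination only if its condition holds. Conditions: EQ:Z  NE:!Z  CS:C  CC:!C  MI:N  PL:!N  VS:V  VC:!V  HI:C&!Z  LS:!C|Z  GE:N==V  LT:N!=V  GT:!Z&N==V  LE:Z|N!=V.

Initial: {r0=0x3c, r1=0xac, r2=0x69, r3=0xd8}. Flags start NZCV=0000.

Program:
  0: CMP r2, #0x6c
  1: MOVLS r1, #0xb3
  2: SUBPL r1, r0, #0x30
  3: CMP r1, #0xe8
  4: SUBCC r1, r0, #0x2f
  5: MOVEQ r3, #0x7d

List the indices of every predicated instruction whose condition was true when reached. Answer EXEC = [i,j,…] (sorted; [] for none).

[0] flags=1000 → (cmp)
[1] flags=1000 LS?T → r1=0xb3
[2] flags=1000 PL?F → skip
[3] flags=1000 → (cmp)
[4] flags=1000 CC?T → r1=0x0d
[5] flags=1000 EQ?F → skip

EXEC = [1,4]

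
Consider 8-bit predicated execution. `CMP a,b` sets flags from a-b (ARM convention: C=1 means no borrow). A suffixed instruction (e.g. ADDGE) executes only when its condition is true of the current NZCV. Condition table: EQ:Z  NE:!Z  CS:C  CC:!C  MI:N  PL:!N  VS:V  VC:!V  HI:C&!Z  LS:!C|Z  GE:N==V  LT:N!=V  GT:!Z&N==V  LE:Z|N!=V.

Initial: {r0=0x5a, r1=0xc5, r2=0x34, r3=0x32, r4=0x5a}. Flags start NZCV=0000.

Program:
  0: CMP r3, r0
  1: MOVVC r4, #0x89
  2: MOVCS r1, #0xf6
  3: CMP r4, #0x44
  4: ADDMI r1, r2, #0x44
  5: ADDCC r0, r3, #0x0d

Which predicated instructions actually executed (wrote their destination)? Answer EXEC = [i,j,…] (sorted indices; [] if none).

[0] flags=1000 → (cmp)
[1] flags=1000 VC?T → r4=0x89
[2] flags=1000 CS?F → skip
[3] flags=0011 → (cmp)
[4] flags=0011 MI?F → skip
[5] flags=0011 CC?F → skip

EXEC = [1]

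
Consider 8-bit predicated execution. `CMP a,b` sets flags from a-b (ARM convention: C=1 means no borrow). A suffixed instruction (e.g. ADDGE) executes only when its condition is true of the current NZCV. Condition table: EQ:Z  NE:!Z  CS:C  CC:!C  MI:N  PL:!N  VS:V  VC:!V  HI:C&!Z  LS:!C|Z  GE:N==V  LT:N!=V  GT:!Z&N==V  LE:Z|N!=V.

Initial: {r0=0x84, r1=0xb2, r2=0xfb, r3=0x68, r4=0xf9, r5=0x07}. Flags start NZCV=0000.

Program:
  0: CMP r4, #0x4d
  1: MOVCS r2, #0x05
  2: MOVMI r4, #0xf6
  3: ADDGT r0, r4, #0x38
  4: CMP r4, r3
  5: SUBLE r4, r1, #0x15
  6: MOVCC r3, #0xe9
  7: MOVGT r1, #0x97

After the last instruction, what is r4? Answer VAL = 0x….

VAL = 0x9d

[0] flags=1010 → (cmp)
[1] flags=1010 CS?T → r2=0x05
[2] flags=1010 MI?T → r4=0xf6
[3] flags=1010 GT?F → skip
[4] flags=1010 → (cmp)
[5] flags=1010 LE?T → r4=0x9d
[6] flags=1010 CC?F → skip
[7] flags=1010 GT?F → skip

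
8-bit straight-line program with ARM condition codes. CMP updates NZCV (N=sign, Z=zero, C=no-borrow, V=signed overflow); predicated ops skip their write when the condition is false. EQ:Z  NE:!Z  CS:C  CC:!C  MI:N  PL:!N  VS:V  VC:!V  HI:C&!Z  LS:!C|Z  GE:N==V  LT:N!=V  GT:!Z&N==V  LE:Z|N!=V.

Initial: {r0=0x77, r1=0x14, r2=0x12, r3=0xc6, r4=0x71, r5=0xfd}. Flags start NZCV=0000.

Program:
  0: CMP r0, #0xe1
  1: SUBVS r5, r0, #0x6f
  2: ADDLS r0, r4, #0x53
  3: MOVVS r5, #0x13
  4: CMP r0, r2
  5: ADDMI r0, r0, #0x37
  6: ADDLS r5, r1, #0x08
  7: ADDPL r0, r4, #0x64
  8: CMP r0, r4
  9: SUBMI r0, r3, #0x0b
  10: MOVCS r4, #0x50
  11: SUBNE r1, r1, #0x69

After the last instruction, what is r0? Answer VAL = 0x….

[0] flags=1001 → (cmp)
[1] flags=1001 VS?T → r5=0x08
[2] flags=1001 LS?T → r0=0xc4
[3] flags=1001 VS?T → r5=0x13
[4] flags=1010 → (cmp)
[5] flags=1010 MI?T → r0=0xfb
[6] flags=1010 LS?F → skip
[7] flags=1010 PL?F → skip
[8] flags=1010 → (cmp)
[9] flags=1010 MI?T → r0=0xbb
[10] flags=1010 CS?T → r4=0x50
[11] flags=1010 NE?T → r1=0xab

VAL = 0xbb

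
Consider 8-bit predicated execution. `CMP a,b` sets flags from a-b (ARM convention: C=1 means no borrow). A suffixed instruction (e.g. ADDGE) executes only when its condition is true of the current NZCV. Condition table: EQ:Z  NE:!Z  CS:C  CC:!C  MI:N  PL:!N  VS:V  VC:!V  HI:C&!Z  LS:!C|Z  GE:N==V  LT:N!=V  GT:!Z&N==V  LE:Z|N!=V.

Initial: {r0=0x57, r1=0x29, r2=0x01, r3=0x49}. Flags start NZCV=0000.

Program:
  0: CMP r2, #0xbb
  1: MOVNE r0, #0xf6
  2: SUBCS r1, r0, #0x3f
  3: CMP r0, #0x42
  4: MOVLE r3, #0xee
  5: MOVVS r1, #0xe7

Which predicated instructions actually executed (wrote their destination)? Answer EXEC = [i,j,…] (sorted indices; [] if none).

[0] flags=0000 → (cmp)
[1] flags=0000 NE?T → r0=0xf6
[2] flags=0000 CS?F → skip
[3] flags=1010 → (cmp)
[4] flags=1010 LE?T → r3=0xee
[5] flags=1010 VS?F → skip

EXEC = [1,4]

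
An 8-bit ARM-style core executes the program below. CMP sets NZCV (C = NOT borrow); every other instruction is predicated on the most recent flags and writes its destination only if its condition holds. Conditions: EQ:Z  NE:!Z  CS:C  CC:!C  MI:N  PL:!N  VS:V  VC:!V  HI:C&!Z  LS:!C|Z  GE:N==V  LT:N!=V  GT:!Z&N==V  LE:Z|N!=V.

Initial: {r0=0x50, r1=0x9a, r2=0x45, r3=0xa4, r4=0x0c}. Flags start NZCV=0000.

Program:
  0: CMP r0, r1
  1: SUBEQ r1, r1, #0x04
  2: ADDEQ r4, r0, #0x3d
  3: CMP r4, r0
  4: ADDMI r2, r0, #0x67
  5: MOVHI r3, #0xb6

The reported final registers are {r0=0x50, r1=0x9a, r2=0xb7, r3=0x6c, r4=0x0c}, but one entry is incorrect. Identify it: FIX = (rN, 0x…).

FIX = (r3, 0xa4)

0: ✓ CMP  NZCV=1001
1: · SUBEQ
2: · ADDEQ
3: ✓ CMP  NZCV=1000
4: ✓ ADDMI  r2←0xb7
5: · MOVHI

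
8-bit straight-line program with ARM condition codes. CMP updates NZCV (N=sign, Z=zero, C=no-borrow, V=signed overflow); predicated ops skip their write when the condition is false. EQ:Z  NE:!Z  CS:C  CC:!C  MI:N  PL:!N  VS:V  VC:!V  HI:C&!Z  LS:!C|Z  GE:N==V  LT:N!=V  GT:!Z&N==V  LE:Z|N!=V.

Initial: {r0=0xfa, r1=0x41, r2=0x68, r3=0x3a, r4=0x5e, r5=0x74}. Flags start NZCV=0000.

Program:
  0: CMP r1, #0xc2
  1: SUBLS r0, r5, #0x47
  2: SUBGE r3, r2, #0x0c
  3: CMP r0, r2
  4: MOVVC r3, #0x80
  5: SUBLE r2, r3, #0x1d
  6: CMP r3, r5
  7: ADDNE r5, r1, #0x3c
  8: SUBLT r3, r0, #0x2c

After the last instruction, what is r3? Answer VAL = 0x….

0: ✓ CMP  NZCV=0000
1: ✓ SUBLS  r0←0x2d
2: ✓ SUBGE  r3←0x5c
3: ✓ CMP  NZCV=1000
4: ✓ MOVVC  r3←0x80
5: ✓ SUBLE  r2←0x63
6: ✓ CMP  NZCV=0011
7: ✓ ADDNE  r5←0x7d
8: ✓ SUBLT  r3←0x01

VAL = 0x01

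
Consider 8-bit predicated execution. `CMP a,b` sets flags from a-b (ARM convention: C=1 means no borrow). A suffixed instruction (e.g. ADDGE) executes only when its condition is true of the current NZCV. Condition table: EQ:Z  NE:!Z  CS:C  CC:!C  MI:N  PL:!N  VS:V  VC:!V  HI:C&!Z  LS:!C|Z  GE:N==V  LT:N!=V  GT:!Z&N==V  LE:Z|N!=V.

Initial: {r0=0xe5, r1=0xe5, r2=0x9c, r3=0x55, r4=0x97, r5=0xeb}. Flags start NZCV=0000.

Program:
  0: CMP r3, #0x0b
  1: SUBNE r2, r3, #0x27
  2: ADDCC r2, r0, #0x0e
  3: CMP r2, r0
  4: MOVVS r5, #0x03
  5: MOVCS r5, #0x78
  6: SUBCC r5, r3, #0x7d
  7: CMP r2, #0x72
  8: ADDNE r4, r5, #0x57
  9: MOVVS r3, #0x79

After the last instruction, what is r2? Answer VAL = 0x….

0: ✓ CMP  NZCV=0010
1: ✓ SUBNE  r2←0x2e
2: · ADDCC
3: ✓ CMP  NZCV=0000
4: · MOVVS
5: · MOVCS
6: ✓ SUBCC  r5←0xd8
7: ✓ CMP  NZCV=1000
8: ✓ ADDNE  r4←0x2f
9: · MOVVS

VAL = 0x2e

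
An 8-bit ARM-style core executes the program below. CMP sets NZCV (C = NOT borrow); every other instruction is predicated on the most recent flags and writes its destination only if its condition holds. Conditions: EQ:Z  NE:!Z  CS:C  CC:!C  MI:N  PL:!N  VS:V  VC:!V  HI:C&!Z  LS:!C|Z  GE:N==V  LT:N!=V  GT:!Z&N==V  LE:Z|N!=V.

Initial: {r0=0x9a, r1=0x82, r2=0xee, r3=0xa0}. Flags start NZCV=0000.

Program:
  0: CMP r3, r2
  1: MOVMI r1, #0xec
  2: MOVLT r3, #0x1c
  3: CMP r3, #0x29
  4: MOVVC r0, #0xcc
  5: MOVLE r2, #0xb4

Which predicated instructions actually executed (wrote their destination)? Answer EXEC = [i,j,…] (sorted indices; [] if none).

[0] flags=1000 → (cmp)
[1] flags=1000 MI?T → r1=0xec
[2] flags=1000 LT?T → r3=0x1c
[3] flags=1000 → (cmp)
[4] flags=1000 VC?T → r0=0xcc
[5] flags=1000 LE?T → r2=0xb4

EXEC = [1,2,4,5]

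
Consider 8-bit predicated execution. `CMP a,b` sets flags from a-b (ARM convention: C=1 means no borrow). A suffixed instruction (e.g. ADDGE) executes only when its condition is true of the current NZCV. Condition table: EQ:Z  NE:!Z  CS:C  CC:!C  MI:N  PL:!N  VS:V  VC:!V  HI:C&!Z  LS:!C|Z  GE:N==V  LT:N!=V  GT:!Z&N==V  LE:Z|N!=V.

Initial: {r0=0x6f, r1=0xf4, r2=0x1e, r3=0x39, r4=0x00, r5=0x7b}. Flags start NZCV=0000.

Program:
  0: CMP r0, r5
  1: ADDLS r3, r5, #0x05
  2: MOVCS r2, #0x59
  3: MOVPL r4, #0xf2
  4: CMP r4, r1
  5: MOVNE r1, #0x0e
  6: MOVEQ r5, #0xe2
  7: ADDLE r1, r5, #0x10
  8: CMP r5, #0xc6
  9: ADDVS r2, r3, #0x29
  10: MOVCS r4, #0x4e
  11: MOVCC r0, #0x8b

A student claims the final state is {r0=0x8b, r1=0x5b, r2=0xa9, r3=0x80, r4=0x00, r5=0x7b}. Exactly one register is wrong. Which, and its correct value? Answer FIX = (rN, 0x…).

FIX = (r1, 0x0e)

[0] flags=1000 → (cmp)
[1] flags=1000 LS?T → r3=0x80
[2] flags=1000 CS?F → skip
[3] flags=1000 PL?F → skip
[4] flags=0000 → (cmp)
[5] flags=0000 NE?T → r1=0x0e
[6] flags=0000 EQ?F → skip
[7] flags=0000 LE?F → skip
[8] flags=1001 → (cmp)
[9] flags=1001 VS?T → r2=0xa9
[10] flags=1001 CS?F → skip
[11] flags=1001 CC?T → r0=0x8b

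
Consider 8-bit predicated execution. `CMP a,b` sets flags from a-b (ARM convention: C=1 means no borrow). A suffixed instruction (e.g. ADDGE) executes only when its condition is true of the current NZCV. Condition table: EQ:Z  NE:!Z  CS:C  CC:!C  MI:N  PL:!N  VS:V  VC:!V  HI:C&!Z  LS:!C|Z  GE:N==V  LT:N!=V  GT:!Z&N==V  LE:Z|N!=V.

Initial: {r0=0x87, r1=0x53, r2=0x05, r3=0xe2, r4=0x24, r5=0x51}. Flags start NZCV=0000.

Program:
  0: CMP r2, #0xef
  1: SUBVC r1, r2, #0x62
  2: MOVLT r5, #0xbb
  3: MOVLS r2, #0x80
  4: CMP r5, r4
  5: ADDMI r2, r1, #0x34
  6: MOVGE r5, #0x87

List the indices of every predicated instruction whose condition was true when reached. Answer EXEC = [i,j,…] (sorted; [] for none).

EXEC = [1,3,6]

0: ✓ CMP  NZCV=0000
1: ✓ SUBVC  r1←0xa3
2: · MOVLT
3: ✓ MOVLS  r2←0x80
4: ✓ CMP  NZCV=0010
5: · ADDMI
6: ✓ MOVGE  r5←0x87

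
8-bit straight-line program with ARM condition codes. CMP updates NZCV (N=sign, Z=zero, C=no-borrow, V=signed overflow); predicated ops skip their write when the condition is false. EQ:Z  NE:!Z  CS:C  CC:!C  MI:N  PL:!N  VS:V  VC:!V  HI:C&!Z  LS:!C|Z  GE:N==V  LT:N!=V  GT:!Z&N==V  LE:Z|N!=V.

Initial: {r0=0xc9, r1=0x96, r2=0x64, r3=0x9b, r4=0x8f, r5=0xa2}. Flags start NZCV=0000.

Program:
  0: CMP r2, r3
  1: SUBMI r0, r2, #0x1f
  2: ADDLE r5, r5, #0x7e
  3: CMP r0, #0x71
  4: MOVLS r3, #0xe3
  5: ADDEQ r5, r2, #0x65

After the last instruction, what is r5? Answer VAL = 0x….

0: ✓ CMP  NZCV=1001
1: ✓ SUBMI  r0←0x45
2: · ADDLE
3: ✓ CMP  NZCV=1000
4: ✓ MOVLS  r3←0xe3
5: · ADDEQ

VAL = 0xa2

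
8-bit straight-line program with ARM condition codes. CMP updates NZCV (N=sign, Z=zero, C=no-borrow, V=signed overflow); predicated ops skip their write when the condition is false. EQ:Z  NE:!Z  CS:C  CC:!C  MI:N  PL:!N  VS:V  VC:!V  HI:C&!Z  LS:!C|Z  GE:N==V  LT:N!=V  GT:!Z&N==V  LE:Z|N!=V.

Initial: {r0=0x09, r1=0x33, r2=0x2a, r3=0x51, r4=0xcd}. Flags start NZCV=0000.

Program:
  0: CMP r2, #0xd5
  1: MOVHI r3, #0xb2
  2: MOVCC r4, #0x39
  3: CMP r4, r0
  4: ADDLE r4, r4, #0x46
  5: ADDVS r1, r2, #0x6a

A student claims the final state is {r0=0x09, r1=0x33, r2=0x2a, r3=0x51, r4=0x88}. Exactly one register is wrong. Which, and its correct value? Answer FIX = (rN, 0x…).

FIX = (r4, 0x39)

[0] flags=0000 → (cmp)
[1] flags=0000 HI?F → skip
[2] flags=0000 CC?T → r4=0x39
[3] flags=0010 → (cmp)
[4] flags=0010 LE?F → skip
[5] flags=0010 VS?F → skip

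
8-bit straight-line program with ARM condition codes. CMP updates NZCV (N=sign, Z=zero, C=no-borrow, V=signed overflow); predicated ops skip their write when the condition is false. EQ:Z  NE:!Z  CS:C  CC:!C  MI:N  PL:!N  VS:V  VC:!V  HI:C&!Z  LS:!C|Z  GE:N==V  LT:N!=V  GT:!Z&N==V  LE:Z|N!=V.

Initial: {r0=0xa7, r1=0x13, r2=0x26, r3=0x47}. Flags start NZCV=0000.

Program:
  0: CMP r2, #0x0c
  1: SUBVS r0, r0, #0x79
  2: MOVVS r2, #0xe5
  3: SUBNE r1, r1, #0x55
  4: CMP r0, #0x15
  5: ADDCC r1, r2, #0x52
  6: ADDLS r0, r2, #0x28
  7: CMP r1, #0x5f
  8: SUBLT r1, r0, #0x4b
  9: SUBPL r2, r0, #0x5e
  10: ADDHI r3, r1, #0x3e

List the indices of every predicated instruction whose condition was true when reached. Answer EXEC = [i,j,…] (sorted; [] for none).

EXEC = [3,8,9,10]

0: ✓ CMP  NZCV=0010
1: · SUBVS
2: · MOVVS
3: ✓ SUBNE  r1←0xbe
4: ✓ CMP  NZCV=1010
5: · ADDCC
6: · ADDLS
7: ✓ CMP  NZCV=0011
8: ✓ SUBLT  r1←0x5c
9: ✓ SUBPL  r2←0x49
10: ✓ ADDHI  r3←0x9a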